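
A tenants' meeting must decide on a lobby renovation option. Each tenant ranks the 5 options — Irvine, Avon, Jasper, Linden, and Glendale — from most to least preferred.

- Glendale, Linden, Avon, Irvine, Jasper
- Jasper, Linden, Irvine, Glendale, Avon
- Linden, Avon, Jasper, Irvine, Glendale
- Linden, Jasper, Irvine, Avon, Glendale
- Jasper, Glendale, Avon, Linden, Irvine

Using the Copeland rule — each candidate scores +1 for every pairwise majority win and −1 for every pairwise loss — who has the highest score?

Linden

Pairwise results:
  Irvine vs Avon: Avon wins 3–2.
  Irvine vs Jasper: Jasper wins 4–1.
  Irvine vs Linden: Linden wins 5–0.
  Irvine vs Glendale: Irvine wins 3–2.
  Avon vs Jasper: Jasper wins 3–2.
  Avon vs Linden: Linden wins 4–1.
  Avon vs Glendale: Glendale wins 3–2.
  Jasper vs Linden: Linden wins 3–2.
  Jasper vs Glendale: Jasper wins 4–1.
  Linden vs Glendale: Linden wins 3–2.
Copeland scores (wins − losses):
  Irvine: 1 − 3 = -2
  Avon: 1 − 3 = -2
  Jasper: 3 − 1 = 2
  Linden: 4 − 0 = 4
  Glendale: 1 − 3 = -2
Linden has the best Copeland score.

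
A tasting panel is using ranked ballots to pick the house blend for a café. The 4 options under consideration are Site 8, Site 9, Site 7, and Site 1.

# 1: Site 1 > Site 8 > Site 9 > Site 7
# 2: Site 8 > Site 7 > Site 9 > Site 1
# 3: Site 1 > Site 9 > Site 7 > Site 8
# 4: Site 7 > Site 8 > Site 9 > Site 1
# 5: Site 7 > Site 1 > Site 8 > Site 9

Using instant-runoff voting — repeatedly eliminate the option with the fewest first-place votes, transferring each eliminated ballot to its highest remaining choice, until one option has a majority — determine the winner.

Site 7

Round 1: Site 7 2, Site 1 2, Site 8 1, Site 9 0. Site 9 has the fewest and is eliminated.
Round 2: Site 7 2, Site 1 2, Site 8 1. Site 8 has the fewest and is eliminated.
Round 3: Site 7 3, Site 1 2. Site 7 has a majority.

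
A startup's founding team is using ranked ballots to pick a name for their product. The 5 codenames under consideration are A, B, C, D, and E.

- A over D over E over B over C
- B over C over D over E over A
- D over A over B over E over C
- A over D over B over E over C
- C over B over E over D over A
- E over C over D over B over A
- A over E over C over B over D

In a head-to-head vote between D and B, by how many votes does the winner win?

1

Ballots ranking D above B: 4.
Ballots ranking B above D: 3.
D wins 4–3, a margin of 1.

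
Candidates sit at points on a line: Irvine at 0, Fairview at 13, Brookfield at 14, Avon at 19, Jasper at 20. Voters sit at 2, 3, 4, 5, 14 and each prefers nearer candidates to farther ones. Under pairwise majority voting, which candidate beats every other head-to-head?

Irvine

With single-peaked preferences on a line, the Condorcet winner is the candidate closest to the median voter.
The median voter (position 4) is closest to Irvine at 0.
Check: Irvine vs Jasper — voters closer to Irvine: 4 of 5.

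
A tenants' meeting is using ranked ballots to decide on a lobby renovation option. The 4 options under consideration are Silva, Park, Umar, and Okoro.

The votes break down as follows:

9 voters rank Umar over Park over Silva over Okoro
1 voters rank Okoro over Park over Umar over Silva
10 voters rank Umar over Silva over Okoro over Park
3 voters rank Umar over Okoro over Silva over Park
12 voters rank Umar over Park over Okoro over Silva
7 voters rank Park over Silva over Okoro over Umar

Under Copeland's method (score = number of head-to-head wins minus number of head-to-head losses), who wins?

Umar

Pairwise results:
  Silva vs Park: Park wins 29–13.
  Silva vs Umar: Umar wins 35–7.
  Silva vs Okoro: Silva wins 26–16.
  Park vs Umar: Umar wins 34–8.
  Park vs Okoro: Park wins 28–14.
  Umar vs Okoro: Umar wins 34–8.
Copeland scores (wins − losses):
  Silva: 1 − 2 = -1
  Park: 2 − 1 = 1
  Umar: 3 − 0 = 3
  Okoro: 0 − 3 = -3
Umar has the best Copeland score.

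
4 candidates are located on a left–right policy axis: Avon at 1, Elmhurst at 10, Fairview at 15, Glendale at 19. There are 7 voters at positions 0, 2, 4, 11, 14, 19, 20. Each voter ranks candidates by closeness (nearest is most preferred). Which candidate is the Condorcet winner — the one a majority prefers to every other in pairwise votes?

Elmhurst

With single-peaked preferences on a line, the Condorcet winner is the candidate closest to the median voter.
The median voter (position 11) is closest to Elmhurst at 10.
Check: Elmhurst vs Avon — voters closer to Elmhurst: 4 of 7.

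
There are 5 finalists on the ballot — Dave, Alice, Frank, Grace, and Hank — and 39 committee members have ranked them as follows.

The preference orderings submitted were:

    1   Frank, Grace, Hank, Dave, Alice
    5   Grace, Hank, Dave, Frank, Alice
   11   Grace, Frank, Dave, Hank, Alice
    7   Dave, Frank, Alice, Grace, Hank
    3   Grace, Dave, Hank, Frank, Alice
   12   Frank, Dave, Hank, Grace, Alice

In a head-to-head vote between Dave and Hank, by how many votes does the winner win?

27

Ballots ranking Dave above Hank: 11+7+3+12 = 33.
Ballots ranking Hank above Dave: 1+5 = 6.
Dave wins 33–6, a margin of 27.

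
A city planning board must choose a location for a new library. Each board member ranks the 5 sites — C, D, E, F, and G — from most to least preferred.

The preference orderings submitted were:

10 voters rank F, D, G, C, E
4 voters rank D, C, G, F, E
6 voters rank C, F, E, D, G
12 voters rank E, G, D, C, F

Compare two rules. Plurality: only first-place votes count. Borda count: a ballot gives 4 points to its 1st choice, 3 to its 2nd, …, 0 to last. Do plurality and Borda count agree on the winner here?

No

Plurality first-place counts: C 6, D 4, E 12, F 10, G 0 → E.
Borda totals: C 58, D 76, E 60, F 62, G 64 → D.
The two rules disagree: plurality picks E, Borda picks D.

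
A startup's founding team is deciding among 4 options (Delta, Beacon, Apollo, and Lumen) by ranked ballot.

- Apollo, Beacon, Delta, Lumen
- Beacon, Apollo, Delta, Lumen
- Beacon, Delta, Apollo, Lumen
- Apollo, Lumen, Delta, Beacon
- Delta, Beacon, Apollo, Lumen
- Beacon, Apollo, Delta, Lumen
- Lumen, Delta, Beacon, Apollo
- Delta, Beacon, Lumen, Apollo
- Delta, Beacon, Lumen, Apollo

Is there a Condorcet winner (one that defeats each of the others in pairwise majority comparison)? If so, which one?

Head-to-head results (9 voters total):
Delta vs Beacon: Delta wins 5–4.
Delta vs Apollo: Delta wins 5–4.
Delta vs Lumen: Delta wins 7–2.
Beacon vs Apollo: Beacon wins 7–2.
Beacon vs Lumen: Beacon wins 7–2.
Apollo vs Lumen: Apollo wins 6–3.
Delta beats each rival — Beacon (5–4), Apollo (5–4), Lumen (7–2) — so Delta is the Condorcet winner.

Delta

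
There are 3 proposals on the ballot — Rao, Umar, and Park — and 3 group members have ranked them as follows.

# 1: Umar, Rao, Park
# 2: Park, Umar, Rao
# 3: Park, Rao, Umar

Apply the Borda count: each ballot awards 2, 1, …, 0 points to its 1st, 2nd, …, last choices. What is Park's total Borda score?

4

Borda scores:
  Rao: 1 + 0 + 1 = 2
  Umar: 2 + 1 + 0 = 3
  Park: 0 + 2 + 2 = 4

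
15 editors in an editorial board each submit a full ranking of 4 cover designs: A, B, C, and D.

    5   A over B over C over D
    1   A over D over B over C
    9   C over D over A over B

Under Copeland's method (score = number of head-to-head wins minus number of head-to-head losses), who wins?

Pairwise results:
  A vs B: A wins 15–0.
  A vs C: C wins 9–6.
  A vs D: D wins 9–6.
  B vs C: C wins 9–6.
  B vs D: D wins 10–5.
  C vs D: C wins 14–1.
Copeland scores (wins − losses):
  A: 1 − 2 = -1
  B: 0 − 3 = -3
  C: 3 − 0 = 3
  D: 2 − 1 = 1
C has the best Copeland score.

C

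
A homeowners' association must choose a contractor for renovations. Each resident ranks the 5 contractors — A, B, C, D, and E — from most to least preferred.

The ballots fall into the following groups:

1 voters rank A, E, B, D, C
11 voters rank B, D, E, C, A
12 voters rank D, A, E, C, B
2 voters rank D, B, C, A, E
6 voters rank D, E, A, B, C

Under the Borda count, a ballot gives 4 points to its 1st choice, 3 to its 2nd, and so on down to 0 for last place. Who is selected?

Borda scores:
  A: 4 + 11·0 + 12·3 + 2·1 + 6·2 = 54
  B: 2 + 11·4 + 12·0 + 2·3 + 6·1 = 58
  C: 0 + 11·1 + 12·1 + 2·2 + 6·0 = 27
  D: 1 + 11·3 + 12·4 + 2·4 + 6·4 = 114
  E: 3 + 11·2 + 12·2 + 2·0 + 6·3 = 67
D has the highest total.

D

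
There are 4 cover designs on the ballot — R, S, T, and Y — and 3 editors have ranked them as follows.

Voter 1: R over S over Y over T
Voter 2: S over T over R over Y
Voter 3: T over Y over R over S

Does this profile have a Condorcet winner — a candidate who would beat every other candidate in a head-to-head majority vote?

No

Head-to-head results (3 voters total):
R vs S: R wins 2–1.
R vs T: T wins 2–1.
R vs Y: R wins 2–1.
S vs T: S wins 2–1.
S vs Y: S wins 2–1.
T vs Y: T wins 2–1.
No candidate beats all others: R beats S beats T beats R, a majority cycle.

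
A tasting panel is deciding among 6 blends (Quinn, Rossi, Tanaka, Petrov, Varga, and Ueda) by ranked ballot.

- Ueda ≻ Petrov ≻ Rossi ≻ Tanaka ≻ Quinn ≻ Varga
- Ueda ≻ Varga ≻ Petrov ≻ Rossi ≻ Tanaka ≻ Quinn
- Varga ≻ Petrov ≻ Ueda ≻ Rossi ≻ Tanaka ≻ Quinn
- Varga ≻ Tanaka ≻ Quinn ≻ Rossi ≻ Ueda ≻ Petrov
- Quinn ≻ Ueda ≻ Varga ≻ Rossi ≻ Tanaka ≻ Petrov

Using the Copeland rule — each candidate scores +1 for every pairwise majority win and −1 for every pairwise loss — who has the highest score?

Pairwise results:
  Quinn vs Rossi: Rossi wins 3–2.
  Quinn vs Tanaka: Tanaka wins 4–1.
  Quinn vs Petrov: Petrov wins 3–2.
  Quinn vs Varga: Varga wins 3–2.
  Quinn vs Ueda: Ueda wins 3–2.
  Rossi vs Tanaka: Rossi wins 4–1.
  Rossi vs Petrov: Petrov wins 3–2.
  Rossi vs Varga: Varga wins 4–1.
  Rossi vs Ueda: Ueda wins 4–1.
  Tanaka vs Petrov: Petrov wins 3–2.
  Tanaka vs Varga: Varga wins 4–1.
  Tanaka vs Ueda: Ueda wins 4–1.
  Petrov vs Varga: Varga wins 4–1.
  Petrov vs Ueda: Ueda wins 4–1.
  Varga vs Ueda: Ueda wins 3–2.
Copeland scores (wins − losses):
  Quinn: 0 − 5 = -5
  Rossi: 2 − 3 = -1
  Tanaka: 1 − 4 = -3
  Petrov: 3 − 2 = 1
  Varga: 4 − 1 = 3
  Ueda: 5 − 0 = 5
Ueda has the best Copeland score.

Ueda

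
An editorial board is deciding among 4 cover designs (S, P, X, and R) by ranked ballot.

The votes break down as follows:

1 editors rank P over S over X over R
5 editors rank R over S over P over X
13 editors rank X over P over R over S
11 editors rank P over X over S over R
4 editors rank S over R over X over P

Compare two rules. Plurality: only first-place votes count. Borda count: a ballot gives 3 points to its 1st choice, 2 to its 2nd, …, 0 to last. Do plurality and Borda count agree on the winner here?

Plurality first-place counts: S 4, P 12, X 13, R 5 → X.
Borda totals: S 35, P 67, X 66, R 36 → P.
The two rules disagree: plurality picks X, Borda picks P.

No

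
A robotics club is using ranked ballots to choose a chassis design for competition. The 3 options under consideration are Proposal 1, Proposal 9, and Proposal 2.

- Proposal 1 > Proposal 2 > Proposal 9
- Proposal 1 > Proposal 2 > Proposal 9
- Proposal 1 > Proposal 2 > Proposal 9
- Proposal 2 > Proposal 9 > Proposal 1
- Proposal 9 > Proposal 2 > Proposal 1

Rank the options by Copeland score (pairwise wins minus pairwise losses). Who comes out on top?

Pairwise results:
  Proposal 1 vs Proposal 9: Proposal 1 wins 3–2.
  Proposal 1 vs Proposal 2: Proposal 1 wins 3–2.
  Proposal 9 vs Proposal 2: Proposal 2 wins 4–1.
Copeland scores (wins − losses):
  Proposal 1: 2 − 0 = 2
  Proposal 9: 0 − 2 = -2
  Proposal 2: 1 − 1 = 0
Proposal 1 has the best Copeland score.

Proposal 1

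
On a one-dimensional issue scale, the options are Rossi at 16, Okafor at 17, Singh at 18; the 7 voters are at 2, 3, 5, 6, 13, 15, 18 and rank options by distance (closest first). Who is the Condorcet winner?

With single-peaked preferences on a line, the Condorcet winner is the candidate closest to the median voter.
The median voter (position 6) is closest to Rossi at 16.
Check: Rossi vs Singh — voters closer to Rossi: 6 of 7.

Rossi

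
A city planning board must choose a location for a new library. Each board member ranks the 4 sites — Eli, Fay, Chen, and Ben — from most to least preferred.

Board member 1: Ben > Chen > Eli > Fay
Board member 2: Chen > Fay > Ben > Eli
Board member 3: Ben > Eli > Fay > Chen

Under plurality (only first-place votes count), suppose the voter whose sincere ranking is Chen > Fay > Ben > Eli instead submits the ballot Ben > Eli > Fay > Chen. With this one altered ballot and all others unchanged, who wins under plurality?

First-place totals with the altered ballot: Eli 0, Fay 0, Chen 0, Ben 3.
The winner is unchanged: still Ben.

Ben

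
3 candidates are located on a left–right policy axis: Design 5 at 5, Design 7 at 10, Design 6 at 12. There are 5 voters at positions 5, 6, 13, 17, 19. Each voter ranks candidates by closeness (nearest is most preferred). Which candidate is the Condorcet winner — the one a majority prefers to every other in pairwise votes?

Design 6

With single-peaked preferences on a line, the Condorcet winner is the candidate closest to the median voter.
The median voter (position 13) is closest to Design 6 at 12.
Check: Design 6 vs Design 5 — voters closer to Design 6: 3 of 5.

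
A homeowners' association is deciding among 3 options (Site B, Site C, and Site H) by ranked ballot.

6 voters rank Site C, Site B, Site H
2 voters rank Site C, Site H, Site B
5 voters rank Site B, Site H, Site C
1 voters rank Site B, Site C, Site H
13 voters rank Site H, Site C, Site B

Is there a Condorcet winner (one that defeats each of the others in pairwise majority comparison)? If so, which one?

Site H

Head-to-head results (27 voters total):
Site B vs Site C: Site C wins 21–6.
Site B vs Site H: Site H wins 15–12.
Site C vs Site H: Site H wins 18–9.
Site H beats each rival — Site B (15–12), Site C (18–9) — so Site H is the Condorcet winner.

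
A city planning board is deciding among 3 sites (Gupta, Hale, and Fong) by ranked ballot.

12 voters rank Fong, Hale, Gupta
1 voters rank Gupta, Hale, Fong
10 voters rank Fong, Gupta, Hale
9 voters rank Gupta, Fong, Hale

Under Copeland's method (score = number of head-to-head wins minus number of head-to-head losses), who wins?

Fong

Pairwise results:
  Gupta vs Hale: Gupta wins 20–12.
  Gupta vs Fong: Fong wins 22–10.
  Hale vs Fong: Fong wins 31–1.
Copeland scores (wins − losses):
  Gupta: 1 − 1 = 0
  Hale: 0 − 2 = -2
  Fong: 2 − 0 = 2
Fong has the best Copeland score.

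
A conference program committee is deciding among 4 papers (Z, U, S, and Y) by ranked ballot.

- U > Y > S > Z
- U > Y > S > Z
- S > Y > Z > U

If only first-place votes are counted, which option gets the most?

U

First-place vote totals:
  Z: 0
  U: 2
  S: 1
  Y: 0
U has the most first-place votes.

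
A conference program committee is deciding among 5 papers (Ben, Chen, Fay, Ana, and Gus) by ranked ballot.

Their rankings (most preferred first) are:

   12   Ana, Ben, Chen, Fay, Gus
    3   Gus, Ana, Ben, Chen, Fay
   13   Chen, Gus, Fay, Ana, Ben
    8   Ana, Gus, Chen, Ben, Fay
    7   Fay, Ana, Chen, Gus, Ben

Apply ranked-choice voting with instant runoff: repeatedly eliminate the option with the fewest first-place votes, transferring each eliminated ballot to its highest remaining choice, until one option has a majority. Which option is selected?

Round 1: Ana 20, Chen 13, Fay 7, Gus 3, Ben 0. Ben has the fewest and is eliminated.
Round 2: Ana 20, Chen 13, Fay 7, Gus 3. Gus has the fewest and is eliminated.
Round 3: Ana 23, Chen 13, Fay 7. Ana has a majority.

Ana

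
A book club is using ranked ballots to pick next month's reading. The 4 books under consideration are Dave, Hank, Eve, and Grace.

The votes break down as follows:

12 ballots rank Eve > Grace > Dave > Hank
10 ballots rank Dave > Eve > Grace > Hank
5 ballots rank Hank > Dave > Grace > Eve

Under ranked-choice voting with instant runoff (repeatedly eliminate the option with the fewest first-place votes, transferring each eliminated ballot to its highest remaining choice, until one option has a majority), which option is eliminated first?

Round 1: Eve 12, Dave 10, Hank 5, Grace 0. Grace has the fewest and is eliminated.
Round 2: Eve 12, Dave 10, Hank 5. Hank has the fewest and is eliminated.
Round 3: Dave 15, Eve 12. Dave has a majority.

Grace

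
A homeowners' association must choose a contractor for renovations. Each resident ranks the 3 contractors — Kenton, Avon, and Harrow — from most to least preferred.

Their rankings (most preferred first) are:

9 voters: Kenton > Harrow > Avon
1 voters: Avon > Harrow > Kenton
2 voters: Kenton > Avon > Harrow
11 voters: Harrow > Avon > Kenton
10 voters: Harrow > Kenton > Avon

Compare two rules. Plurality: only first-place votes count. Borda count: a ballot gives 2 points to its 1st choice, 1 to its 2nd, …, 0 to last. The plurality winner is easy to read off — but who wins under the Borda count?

Plurality first-place counts: Kenton 11, Avon 1, Harrow 21 → Harrow.
Borda totals: Kenton 32, Avon 15, Harrow 52 → Harrow.

Harrow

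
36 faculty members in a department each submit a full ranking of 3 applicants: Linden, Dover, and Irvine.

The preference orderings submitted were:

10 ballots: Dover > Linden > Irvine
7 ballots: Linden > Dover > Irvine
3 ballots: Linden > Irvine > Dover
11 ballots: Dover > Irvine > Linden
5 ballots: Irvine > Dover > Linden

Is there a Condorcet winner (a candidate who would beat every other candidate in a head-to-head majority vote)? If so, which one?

Head-to-head results (36 voters total):
Linden vs Dover: Dover wins 26–10.
Linden vs Irvine: Linden wins 20–16.
Dover vs Irvine: Dover wins 28–8.
Dover beats each rival — Linden (26–10), Irvine (28–8) — so Dover is the Condorcet winner.

Dover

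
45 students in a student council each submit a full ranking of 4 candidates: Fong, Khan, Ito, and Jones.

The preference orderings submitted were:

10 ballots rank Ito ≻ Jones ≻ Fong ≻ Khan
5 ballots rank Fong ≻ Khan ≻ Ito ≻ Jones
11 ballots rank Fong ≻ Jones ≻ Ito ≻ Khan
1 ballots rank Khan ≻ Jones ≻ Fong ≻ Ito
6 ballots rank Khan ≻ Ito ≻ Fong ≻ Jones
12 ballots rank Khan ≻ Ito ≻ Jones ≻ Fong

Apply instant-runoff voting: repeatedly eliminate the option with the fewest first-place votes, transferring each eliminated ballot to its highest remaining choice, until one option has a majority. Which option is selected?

Fong

Round 1: Khan 19, Fong 16, Ito 10, Jones 0. Jones has the fewest and is eliminated.
Round 2: Khan 19, Fong 16, Ito 10. Ito has the fewest and is eliminated.
Round 3: Fong 26, Khan 19. Fong has a majority.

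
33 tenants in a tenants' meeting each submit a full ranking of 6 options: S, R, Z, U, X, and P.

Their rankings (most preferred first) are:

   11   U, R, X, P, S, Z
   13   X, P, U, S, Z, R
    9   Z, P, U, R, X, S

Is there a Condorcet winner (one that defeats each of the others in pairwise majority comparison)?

Head-to-head results (33 voters total):
S vs R: R wins 20–13.
S vs Z: S wins 24–9.
S vs U: U wins 33–0.
S vs X: X wins 33–0.
S vs P: P wins 33–0.
R vs Z: Z wins 22–11.
R vs U: U wins 33–0.
R vs X: R wins 20–13.
R vs P: P wins 22–11.
Z vs U: U wins 24–9.
Z vs X: X wins 24–9.
Z vs P: P wins 24–9.
U vs X: U wins 20–13.
U vs P: P wins 22–11.
X vs P: X wins 24–9.
No candidate beats all others: S beats Z beats R beats S, a majority cycle.

No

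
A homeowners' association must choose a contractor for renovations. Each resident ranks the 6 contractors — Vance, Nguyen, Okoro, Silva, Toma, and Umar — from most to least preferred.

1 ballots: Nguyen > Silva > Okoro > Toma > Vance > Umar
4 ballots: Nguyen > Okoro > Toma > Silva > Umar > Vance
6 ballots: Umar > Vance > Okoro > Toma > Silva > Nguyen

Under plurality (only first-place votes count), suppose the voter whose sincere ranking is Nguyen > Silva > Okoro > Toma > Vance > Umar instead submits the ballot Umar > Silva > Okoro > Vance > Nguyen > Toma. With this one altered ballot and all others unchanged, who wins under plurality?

Umar

First-place totals with the altered ballot: Vance 0, Nguyen 4, Okoro 0, Silva 0, Toma 0, Umar 7.
The winner is unchanged: still Umar.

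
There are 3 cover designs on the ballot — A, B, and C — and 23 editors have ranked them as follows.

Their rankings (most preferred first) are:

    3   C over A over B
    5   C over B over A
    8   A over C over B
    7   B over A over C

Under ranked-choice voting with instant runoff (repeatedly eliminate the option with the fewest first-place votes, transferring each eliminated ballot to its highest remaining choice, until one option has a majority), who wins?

Round 1: A 8, C 8, B 7. B has the fewest and is eliminated.
Round 2: A 15, C 8. A has a majority.

A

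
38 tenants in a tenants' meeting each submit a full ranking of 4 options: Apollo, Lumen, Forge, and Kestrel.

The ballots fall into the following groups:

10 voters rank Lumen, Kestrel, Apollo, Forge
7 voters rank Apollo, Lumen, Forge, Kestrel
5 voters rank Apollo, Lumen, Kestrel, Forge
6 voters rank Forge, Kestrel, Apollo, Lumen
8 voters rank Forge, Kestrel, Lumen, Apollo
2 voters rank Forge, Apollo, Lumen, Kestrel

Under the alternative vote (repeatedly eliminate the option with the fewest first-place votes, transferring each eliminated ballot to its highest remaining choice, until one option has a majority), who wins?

Round 1: Forge 16, Apollo 12, Lumen 10, Kestrel 0. Kestrel has the fewest and is eliminated.
Round 2: Forge 16, Apollo 12, Lumen 10. Lumen has the fewest and is eliminated.
Round 3: Apollo 22, Forge 16. Apollo has a majority.

Apollo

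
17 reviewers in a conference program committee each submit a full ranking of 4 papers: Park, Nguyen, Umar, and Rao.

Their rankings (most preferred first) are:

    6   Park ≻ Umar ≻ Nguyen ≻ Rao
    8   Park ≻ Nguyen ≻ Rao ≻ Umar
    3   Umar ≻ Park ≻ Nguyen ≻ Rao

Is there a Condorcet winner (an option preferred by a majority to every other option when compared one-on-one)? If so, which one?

Park

Head-to-head results (17 voters total):
Park vs Nguyen: Park wins 17–0.
Park vs Umar: Park wins 14–3.
Park vs Rao: Park wins 17–0.
Nguyen vs Umar: Umar wins 9–8.
Nguyen vs Rao: Nguyen wins 17–0.
Umar vs Rao: Umar wins 9–8.
Park beats each rival — Nguyen (17–0), Umar (14–3), Rao (17–0) — so Park is the Condorcet winner.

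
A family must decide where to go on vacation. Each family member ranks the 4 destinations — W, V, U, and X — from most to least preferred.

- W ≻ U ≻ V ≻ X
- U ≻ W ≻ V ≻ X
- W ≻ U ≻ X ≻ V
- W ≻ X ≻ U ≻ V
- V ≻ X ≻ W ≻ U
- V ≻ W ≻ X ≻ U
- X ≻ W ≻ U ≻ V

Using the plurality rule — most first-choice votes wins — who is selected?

First-place vote totals:
  W: 3
  V: 2
  U: 1
  X: 1
W has the most first-place votes.

W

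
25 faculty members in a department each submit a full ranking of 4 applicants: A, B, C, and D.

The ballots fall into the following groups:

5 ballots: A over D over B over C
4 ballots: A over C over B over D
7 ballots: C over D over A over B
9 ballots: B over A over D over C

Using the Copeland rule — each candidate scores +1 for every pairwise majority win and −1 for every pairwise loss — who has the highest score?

A

Pairwise results:
  A vs B: A wins 16–9.
  A vs C: A wins 18–7.
  A vs D: A wins 18–7.
  B vs C: B wins 14–11.
  B vs D: B wins 13–12.
  C vs D: D wins 14–11.
Copeland scores (wins − losses):
  A: 3 − 0 = 3
  B: 2 − 1 = 1
  C: 0 − 3 = -3
  D: 1 − 2 = -1
A has the best Copeland score.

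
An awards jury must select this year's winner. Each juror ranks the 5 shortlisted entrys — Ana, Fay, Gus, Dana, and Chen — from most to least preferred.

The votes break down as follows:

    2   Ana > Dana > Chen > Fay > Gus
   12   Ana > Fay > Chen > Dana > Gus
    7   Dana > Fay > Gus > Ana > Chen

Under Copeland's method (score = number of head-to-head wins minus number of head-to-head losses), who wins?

Pairwise results:
  Ana vs Fay: Ana wins 14–7.
  Ana vs Gus: Ana wins 14–7.
  Ana vs Dana: Ana wins 14–7.
  Ana vs Chen: Ana wins 21–0.
  Fay vs Gus: Fay wins 21–0.
  Fay vs Dana: Fay wins 12–9.
  Fay vs Chen: Fay wins 19–2.
  Gus vs Dana: Dana wins 21–0.
  Gus vs Chen: Chen wins 14–7.
  Dana vs Chen: Chen wins 12–9.
Copeland scores (wins − losses):
  Ana: 4 − 0 = 4
  Fay: 3 − 1 = 2
  Gus: 0 − 4 = -4
  Dana: 1 − 3 = -2
  Chen: 2 − 2 = 0
Ana has the best Copeland score.

Ana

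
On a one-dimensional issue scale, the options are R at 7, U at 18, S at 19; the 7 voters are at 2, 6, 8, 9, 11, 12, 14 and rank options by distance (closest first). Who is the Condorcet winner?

R

With single-peaked preferences on a line, the Condorcet winner is the candidate closest to the median voter.
The median voter (position 9) is closest to R at 7.
Check: R vs U — voters closer to R: 6 of 7.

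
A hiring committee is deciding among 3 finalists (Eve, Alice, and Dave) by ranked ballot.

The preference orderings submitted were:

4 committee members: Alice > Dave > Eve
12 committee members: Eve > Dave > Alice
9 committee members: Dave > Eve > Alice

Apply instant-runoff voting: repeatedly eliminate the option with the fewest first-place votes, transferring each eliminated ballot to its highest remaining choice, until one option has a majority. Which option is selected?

Dave

Round 1: Eve 12, Dave 9, Alice 4. Alice has the fewest and is eliminated.
Round 2: Dave 13, Eve 12. Dave has a majority.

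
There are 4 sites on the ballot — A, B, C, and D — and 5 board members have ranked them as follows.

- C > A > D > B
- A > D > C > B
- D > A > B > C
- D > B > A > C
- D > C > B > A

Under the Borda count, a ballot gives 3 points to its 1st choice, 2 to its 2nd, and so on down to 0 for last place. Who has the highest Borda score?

Borda scores:
  A: 2 + 3 + 2 + 1 + 0 = 8
  B: 0 + 0 + 1 + 2 + 1 = 4
  C: 3 + 1 + 0 + 0 + 2 = 6
  D: 1 + 2 + 3 + 3 + 3 = 12
D has the highest total.

D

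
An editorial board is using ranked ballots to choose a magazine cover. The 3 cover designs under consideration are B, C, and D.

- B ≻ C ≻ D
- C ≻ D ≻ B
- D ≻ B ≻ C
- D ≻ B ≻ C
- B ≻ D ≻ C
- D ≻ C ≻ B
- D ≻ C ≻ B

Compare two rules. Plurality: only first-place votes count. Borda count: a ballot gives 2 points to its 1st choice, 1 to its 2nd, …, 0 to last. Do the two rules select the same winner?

Plurality first-place counts: B 2, C 1, D 4 → D.
Borda totals: B 6, C 5, D 10 → D.
The two rules agree on D.

Yes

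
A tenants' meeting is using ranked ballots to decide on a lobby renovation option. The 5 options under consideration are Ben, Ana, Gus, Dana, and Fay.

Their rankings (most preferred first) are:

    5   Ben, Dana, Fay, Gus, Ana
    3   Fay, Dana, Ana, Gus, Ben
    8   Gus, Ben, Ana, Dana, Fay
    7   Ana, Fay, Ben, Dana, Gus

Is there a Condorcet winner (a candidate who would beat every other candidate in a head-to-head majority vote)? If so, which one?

Ben

Head-to-head results (23 voters total):
Ben vs Ana: Ben wins 13–10.
Ben vs Gus: Ben wins 12–11.
Ben vs Dana: Ben wins 20–3.
Ben vs Fay: Ben wins 13–10.
Ana vs Gus: Gus wins 13–10.
Ana vs Dana: Ana wins 15–8.
Ana vs Fay: Ana wins 15–8.
Gus vs Dana: Dana wins 15–8.
Gus vs Fay: Fay wins 15–8.
Dana vs Fay: Dana wins 13–10.
Ben beats each rival — Ana (13–10), Gus (12–11), Dana (20–3), Fay (13–10) — so Ben is the Condorcet winner.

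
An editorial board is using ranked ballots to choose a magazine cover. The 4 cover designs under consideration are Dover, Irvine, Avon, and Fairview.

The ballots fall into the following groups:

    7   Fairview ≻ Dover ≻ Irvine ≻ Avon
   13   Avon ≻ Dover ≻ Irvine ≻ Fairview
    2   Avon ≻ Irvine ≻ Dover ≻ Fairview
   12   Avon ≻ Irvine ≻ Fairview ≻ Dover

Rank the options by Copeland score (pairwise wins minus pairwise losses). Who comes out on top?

Avon

Pairwise results:
  Dover vs Irvine: Dover wins 20–14.
  Dover vs Avon: Avon wins 27–7.
  Dover vs Fairview: Fairview wins 19–15.
  Irvine vs Avon: Avon wins 27–7.
  Irvine vs Fairview: Irvine wins 27–7.
  Avon vs Fairview: Avon wins 27–7.
Copeland scores (wins − losses):
  Dover: 1 − 2 = -1
  Irvine: 1 − 2 = -1
  Avon: 3 − 0 = 3
  Fairview: 1 − 2 = -1
Avon has the best Copeland score.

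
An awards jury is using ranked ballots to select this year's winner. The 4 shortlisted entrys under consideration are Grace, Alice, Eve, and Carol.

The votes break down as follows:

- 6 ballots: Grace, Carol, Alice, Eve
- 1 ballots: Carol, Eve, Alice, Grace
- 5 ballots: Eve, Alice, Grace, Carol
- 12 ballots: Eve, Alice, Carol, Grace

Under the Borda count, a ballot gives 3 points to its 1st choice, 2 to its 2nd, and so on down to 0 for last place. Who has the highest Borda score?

Eve

Borda scores:
  Grace: 6·3 + 0 + 5·1 + 12·0 = 23
  Alice: 6·1 + 1 + 5·2 + 12·2 = 41
  Eve: 6·0 + 2 + 5·3 + 12·3 = 53
  Carol: 6·2 + 3 + 5·0 + 12·1 = 27
Eve has the highest total.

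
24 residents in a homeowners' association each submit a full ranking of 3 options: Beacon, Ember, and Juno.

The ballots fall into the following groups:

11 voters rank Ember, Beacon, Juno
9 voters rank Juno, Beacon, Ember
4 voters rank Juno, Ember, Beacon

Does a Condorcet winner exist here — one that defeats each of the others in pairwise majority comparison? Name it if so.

Juno

Head-to-head results (24 voters total):
Beacon vs Ember: Ember wins 15–9.
Beacon vs Juno: Juno wins 13–11.
Ember vs Juno: Juno wins 13–11.
Juno beats each rival — Beacon (13–11), Ember (13–11) — so Juno is the Condorcet winner.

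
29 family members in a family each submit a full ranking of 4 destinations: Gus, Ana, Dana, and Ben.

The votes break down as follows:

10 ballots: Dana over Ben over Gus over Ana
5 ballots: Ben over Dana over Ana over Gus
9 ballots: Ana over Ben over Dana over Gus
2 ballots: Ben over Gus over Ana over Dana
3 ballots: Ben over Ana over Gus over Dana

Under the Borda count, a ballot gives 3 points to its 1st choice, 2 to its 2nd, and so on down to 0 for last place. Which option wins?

Ben

Borda scores:
  Gus: 10·1 + 5·0 + 9·0 + 2·2 + 3·1 = 17
  Ana: 10·0 + 5·1 + 9·3 + 2·1 + 3·2 = 40
  Dana: 10·3 + 5·2 + 9·1 + 2·0 + 3·0 = 49
  Ben: 10·2 + 5·3 + 9·2 + 2·3 + 3·3 = 68
Ben has the highest total.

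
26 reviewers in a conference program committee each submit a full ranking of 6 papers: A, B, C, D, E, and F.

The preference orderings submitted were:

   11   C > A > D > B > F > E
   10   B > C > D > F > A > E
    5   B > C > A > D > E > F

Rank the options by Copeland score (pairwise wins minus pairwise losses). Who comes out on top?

Pairwise results:
  A vs B: B wins 15–11.
  A vs C: C wins 26–0.
  A vs D: A wins 16–10.
  A vs E: A wins 26–0.
  A vs F: A wins 16–10.
  B vs C: B wins 15–11.
  B vs D: B wins 15–11.
  B vs E: B wins 26–0.
  B vs F: B wins 26–0.
  C vs D: C wins 26–0.
  C vs E: C wins 26–0.
  C vs F: C wins 26–0.
  D vs E: D wins 26–0.
  D vs F: D wins 26–0.
  E vs F: F wins 21–5.
Copeland scores (wins − losses):
  A: 3 − 2 = 1
  B: 5 − 0 = 5
  C: 4 − 1 = 3
  D: 2 − 3 = -1
  E: 0 − 5 = -5
  F: 1 − 4 = -3
B has the best Copeland score.

B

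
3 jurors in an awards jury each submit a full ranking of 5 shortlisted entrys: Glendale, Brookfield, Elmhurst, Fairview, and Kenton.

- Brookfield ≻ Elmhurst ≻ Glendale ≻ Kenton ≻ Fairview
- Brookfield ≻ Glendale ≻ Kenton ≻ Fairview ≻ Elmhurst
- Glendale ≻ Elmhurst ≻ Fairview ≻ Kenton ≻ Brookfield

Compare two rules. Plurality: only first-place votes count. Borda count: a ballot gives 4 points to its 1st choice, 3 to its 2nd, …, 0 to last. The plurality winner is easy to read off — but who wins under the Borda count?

Glendale

Plurality first-place counts: Glendale 1, Brookfield 2, Elmhurst 0, Fairview 0, Kenton 0 → Brookfield.
Borda totals: Glendale 9, Brookfield 8, Elmhurst 6, Fairview 3, Kenton 4 → Glendale.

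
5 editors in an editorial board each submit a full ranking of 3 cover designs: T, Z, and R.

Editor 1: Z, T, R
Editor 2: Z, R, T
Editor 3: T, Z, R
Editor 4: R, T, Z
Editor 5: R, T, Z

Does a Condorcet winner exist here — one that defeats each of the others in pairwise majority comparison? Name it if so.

No Condorcet winner

Head-to-head results (5 voters total):
T vs Z: T wins 3–2.
T vs R: R wins 3–2.
Z vs R: Z wins 3–2.
No candidate beats all others: T beats Z beats R beats T, a majority cycle.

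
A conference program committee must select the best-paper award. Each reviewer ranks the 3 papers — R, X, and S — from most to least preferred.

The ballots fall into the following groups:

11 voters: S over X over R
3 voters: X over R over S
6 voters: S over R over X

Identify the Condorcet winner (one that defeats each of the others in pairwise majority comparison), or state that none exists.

S

Head-to-head results (20 voters total):
R vs X: X wins 14–6.
R vs S: S wins 17–3.
X vs S: S wins 17–3.
S beats each rival — R (17–3), X (17–3) — so S is the Condorcet winner.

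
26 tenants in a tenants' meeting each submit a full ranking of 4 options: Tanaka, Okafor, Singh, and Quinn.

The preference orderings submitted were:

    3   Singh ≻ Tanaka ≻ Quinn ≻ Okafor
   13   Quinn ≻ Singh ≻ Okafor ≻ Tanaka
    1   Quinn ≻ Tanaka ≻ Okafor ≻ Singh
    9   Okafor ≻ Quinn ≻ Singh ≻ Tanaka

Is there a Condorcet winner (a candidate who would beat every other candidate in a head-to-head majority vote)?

Head-to-head results (26 voters total):
Tanaka vs Okafor: Okafor wins 22–4.
Tanaka vs Singh: Singh wins 25–1.
Tanaka vs Quinn: Quinn wins 23–3.
Okafor vs Singh: Singh wins 16–10.
Okafor vs Quinn: Quinn wins 17–9.
Singh vs Quinn: Quinn wins 23–3.
Quinn beats each rival — Tanaka (23–3), Okafor (17–9), Singh (23–3) — so Quinn is the Condorcet winner.

Yes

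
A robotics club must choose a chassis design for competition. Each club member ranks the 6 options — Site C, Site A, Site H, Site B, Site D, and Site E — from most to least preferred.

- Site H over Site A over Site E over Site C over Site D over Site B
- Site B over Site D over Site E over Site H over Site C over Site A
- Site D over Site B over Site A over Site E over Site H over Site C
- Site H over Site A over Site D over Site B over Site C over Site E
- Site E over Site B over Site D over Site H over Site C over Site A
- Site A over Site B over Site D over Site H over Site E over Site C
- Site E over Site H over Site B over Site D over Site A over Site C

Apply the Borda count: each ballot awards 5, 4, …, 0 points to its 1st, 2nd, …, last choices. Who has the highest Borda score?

Site B

Borda scores:
  Site C: 2 + 1 + 0 + 1 + 1 + 0 + 0 = 5
  Site A: 4 + 0 + 3 + 4 + 0 + 5 + 1 = 17
  Site H: 5 + 2 + 1 + 5 + 2 + 2 + 4 = 21
  Site B: 0 + 5 + 4 + 2 + 4 + 4 + 3 = 22
  Site D: 1 + 4 + 5 + 3 + 3 + 3 + 2 = 21
  Site E: 3 + 3 + 2 + 0 + 5 + 1 + 5 = 19
Site B has the highest total.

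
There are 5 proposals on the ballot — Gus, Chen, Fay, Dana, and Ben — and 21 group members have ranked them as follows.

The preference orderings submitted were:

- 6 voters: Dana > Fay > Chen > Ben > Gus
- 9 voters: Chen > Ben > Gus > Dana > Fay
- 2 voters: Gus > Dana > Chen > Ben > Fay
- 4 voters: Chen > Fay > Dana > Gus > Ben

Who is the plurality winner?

First-place vote totals:
  Gus: 2
  Chen: 13
  Fay: 0
  Dana: 6
  Ben: 0
Chen has the most first-place votes.

Chen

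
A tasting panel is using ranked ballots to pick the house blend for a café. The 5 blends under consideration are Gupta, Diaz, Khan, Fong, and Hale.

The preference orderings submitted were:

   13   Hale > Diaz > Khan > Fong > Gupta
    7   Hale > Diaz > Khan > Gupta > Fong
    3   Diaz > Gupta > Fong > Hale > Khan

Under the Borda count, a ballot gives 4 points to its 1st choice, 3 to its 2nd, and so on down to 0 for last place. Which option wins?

Borda scores:
  Gupta: 13·0 + 7·1 + 3·3 = 16
  Diaz: 13·3 + 7·3 + 3·4 = 72
  Khan: 13·2 + 7·2 + 3·0 = 40
  Fong: 13·1 + 7·0 + 3·2 = 19
  Hale: 13·4 + 7·4 + 3·1 = 83
Hale has the highest total.

Hale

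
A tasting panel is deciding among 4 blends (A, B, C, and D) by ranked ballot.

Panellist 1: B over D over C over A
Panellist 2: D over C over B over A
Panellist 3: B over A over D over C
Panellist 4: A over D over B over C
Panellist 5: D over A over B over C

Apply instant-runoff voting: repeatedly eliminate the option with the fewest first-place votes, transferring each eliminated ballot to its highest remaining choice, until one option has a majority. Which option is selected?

Round 1: B 2, D 2, A 1, C 0. C has the fewest and is eliminated.
Round 2: B 2, D 2, A 1. A has the fewest and is eliminated.
Round 3: D 3, B 2. D has a majority.

D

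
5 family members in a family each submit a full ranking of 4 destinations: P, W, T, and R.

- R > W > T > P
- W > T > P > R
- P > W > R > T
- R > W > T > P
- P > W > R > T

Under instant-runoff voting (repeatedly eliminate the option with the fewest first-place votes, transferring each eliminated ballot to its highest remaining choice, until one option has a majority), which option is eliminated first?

T

Round 1: P 2, R 2, W 1, T 0. T has the fewest and is eliminated.
Round 2: P 2, R 2, W 1. W has the fewest and is eliminated.
Round 3: P 3, R 2. P has a majority.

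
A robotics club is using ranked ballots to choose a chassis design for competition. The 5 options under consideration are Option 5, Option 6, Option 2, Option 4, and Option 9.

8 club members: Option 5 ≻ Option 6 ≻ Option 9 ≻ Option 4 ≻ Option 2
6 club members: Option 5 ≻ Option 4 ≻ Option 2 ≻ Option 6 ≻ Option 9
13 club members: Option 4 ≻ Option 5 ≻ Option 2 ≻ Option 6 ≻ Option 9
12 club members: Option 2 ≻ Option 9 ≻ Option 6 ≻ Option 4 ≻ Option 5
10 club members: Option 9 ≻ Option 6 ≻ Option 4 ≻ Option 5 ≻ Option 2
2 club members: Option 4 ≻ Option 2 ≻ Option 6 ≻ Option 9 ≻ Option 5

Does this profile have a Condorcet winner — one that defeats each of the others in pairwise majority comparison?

No

Head-to-head results (51 voters total):
Option 5 vs Option 6: Option 5 wins 27–24.
Option 5 vs Option 2: Option 5 wins 37–14.
Option 5 vs Option 4: Option 4 wins 37–14.
Option 5 vs Option 9: Option 5 wins 27–24.
Option 6 vs Option 2: Option 2 wins 33–18.
Option 6 vs Option 4: Option 6 wins 30–21.
Option 6 vs Option 9: Option 6 wins 29–22.
Option 2 vs Option 4: Option 4 wins 39–12.
Option 2 vs Option 9: Option 2 wins 33–18.
Option 4 vs Option 9: Option 9 wins 30–21.
No candidate beats all others: Option 5 beats Option 6 beats Option 4 beats Option 5, a majority cycle.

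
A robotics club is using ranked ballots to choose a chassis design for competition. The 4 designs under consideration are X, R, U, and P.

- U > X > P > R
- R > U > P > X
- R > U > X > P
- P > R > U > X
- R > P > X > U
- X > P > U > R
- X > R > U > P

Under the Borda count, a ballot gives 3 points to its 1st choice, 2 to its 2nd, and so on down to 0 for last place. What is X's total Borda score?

Borda scores:
  X: 2 + 0 + 1 + 0 + 1 + 3 + 3 = 10
  R: 0 + 3 + 3 + 2 + 3 + 0 + 2 = 13
  U: 3 + 2 + 2 + 1 + 0 + 1 + 1 = 10
  P: 1 + 1 + 0 + 3 + 2 + 2 + 0 = 9

10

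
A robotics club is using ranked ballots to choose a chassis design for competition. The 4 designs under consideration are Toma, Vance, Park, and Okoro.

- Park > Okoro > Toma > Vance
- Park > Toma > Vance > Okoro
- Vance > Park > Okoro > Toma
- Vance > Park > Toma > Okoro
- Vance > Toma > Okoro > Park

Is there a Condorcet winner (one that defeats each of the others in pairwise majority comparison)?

Yes

Head-to-head results (5 voters total):
Toma vs Vance: Vance wins 3–2.
Toma vs Park: Park wins 4–1.
Toma vs Okoro: Toma wins 3–2.
Vance vs Park: Vance wins 3–2.
Vance vs Okoro: Vance wins 4–1.
Park vs Okoro: Park wins 4–1.
Vance beats each rival — Toma (3–2), Park (3–2), Okoro (4–1) — so Vance is the Condorcet winner.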